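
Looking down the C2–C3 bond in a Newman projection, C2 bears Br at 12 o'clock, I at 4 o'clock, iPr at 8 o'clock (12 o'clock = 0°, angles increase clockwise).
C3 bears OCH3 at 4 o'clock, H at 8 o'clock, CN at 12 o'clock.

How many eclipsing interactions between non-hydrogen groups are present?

Non-H eclipsing pairs: Br(0°)/CN(0°); I(120°)/OCH3(120°) — 2 interactions.

2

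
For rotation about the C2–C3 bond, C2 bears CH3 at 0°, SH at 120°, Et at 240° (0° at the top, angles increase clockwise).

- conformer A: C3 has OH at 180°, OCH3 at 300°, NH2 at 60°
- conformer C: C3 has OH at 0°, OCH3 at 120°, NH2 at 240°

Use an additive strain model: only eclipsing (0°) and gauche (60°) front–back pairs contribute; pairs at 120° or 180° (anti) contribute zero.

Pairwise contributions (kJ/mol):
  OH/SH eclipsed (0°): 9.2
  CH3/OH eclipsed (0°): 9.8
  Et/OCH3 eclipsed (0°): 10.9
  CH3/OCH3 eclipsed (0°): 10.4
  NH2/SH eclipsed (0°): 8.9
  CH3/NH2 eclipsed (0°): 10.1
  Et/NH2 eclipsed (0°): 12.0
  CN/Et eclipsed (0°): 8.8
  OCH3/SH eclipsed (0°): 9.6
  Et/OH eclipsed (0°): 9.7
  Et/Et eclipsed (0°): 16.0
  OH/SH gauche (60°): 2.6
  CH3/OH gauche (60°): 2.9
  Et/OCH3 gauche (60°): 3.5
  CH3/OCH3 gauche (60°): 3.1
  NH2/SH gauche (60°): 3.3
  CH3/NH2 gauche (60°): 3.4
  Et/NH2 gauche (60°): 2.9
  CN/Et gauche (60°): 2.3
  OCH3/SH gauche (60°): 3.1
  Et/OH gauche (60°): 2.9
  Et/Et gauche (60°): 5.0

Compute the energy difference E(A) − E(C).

A (staggered): CH3(0°)/OCH3(300°) gauche 3.1; CH3(0°)/NH2(60°) gauche 3.4; SH(120°)/OH(180°) gauche 2.6; SH(120°)/NH2(60°) gauche 3.3; Et(240°)/OH(180°) gauche 2.9; Et(240°)/OCH3(300°) gauche 3.5 → 18.8 kJ/mol.
C (eclipsed): CH3(0°)/OH(0°) eclipsed 9.8; SH(120°)/OCH3(120°) eclipsed 9.6; Et(240°)/NH2(240°) eclipsed 12.0 → 31.4 kJ/mol.
E(A) − E(C) = 18.8 − 31.4 = -12.6 kJ/mol.

-12.6 kJ/mol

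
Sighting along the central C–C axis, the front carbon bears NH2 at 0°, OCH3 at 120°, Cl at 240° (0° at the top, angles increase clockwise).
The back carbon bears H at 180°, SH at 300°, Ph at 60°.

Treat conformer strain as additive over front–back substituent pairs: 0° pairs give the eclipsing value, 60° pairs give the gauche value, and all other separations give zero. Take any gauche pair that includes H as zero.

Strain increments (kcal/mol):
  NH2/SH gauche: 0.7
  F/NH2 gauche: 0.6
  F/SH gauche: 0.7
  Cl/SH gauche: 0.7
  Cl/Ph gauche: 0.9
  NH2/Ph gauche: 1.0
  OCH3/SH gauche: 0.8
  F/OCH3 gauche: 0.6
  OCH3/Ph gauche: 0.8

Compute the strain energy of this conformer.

3.2 kcal/mol

This conformer (staggered): NH2(0°)/SH(300°) gauche 0.7; NH2(0°)/Ph(60°) gauche 1.0; OCH3(120°)/Ph(60°) gauche 0.8; Cl(240°)/SH(300°) gauche 0.7 → 3.2 kcal/mol.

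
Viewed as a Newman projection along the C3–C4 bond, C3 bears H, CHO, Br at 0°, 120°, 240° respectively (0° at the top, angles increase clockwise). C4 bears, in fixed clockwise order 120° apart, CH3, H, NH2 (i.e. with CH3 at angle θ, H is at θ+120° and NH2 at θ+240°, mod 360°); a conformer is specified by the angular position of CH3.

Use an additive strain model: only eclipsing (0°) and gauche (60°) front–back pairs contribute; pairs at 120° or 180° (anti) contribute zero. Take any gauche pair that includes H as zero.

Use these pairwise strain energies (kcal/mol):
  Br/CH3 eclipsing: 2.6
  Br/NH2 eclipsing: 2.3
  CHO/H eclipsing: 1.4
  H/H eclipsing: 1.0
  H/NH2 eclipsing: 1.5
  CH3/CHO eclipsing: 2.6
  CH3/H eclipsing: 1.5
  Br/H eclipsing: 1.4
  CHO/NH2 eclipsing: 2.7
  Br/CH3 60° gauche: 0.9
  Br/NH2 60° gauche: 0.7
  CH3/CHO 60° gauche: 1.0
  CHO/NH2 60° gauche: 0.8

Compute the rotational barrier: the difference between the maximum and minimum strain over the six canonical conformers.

4.6 kcal/mol

CH3 at 0° (eclipsed): H(0°)/CH3(0°) eclipsed 1.5; CHO(120°)/H(120°) eclipsed 1.4; Br(240°)/NH2(240°) eclipsed 2.3 → 5.2 kcal/mol.
CH3 at 60° (staggered): CHO(120°)/CH3(60°) gauche 1.0; Br(240°)/NH2(300°) gauche 0.7 → 1.7 kcal/mol.
CH3 at 120° (eclipsed): H(0°)/NH2(0°) eclipsed 1.5; CHO(120°)/CH3(120°) eclipsed 2.6; Br(240°)/H(240°) eclipsed 1.4 → 5.5 kcal/mol.
CH3 at 180° (staggered): CHO(120°)/CH3(180°) gauche 1.0; CHO(120°)/NH2(60°) gauche 0.8; Br(240°)/CH3(180°) gauche 0.9 → 2.7 kcal/mol.
CH3 at 240° (eclipsed): H(0°)/H(0°) eclipsed 1.0; CHO(120°)/NH2(120°) eclipsed 2.7; Br(240°)/CH3(240°) eclipsed 2.6 → 6.3 kcal/mol.
CH3 at 300° (staggered): CHO(120°)/NH2(180°) gauche 0.8; Br(240°)/CH3(300°) gauche 0.9; Br(240°)/NH2(180°) gauche 0.7 → 2.4 kcal/mol.
Max at 240° (6.3 kcal/mol), min at 60° (1.7 kcal/mol); barrier = 4.6 kcal/mol.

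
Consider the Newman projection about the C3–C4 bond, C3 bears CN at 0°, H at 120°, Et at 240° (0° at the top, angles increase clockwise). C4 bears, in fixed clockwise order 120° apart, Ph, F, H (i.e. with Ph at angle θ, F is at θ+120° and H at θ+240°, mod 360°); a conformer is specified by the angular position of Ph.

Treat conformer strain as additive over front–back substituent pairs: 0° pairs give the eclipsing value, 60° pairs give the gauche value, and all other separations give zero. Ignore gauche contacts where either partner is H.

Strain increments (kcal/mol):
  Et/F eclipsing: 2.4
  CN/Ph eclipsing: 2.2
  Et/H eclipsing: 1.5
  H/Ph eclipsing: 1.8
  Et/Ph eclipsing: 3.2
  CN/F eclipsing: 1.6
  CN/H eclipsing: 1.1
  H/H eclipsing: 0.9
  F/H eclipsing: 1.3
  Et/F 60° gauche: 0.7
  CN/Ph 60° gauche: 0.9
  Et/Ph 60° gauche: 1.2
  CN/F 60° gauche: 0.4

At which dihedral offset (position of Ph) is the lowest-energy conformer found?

Ph at 0° (eclipsed): CN(0°)/Ph(0°) eclipsed 2.2; H(120°)/F(120°) eclipsed 1.3; Et(240°)/H(240°) eclipsed 1.5 → 5.0 kcal/mol.
Ph at 60° (staggered): CN(0°)/Ph(60°) gauche 0.9; Et(240°)/F(180°) gauche 0.7 → 1.6 kcal/mol.
Ph at 120° (eclipsed): CN(0°)/H(0°) eclipsed 1.1; H(120°)/Ph(120°) eclipsed 1.8; Et(240°)/F(240°) eclipsed 2.4 → 5.3 kcal/mol.
Ph at 180° (staggered): CN(0°)/F(300°) gauche 0.4; Et(240°)/Ph(180°) gauche 1.2; Et(240°)/F(300°) gauche 0.7 → 2.3 kcal/mol.
Ph at 240° (eclipsed): CN(0°)/F(0°) eclipsed 1.6; H(120°)/H(120°) eclipsed 0.9; Et(240°)/Ph(240°) eclipsed 3.2 → 5.7 kcal/mol.
Ph at 300° (staggered): CN(0°)/Ph(300°) gauche 0.9; CN(0°)/F(60°) gauche 0.4; Et(240°)/Ph(300°) gauche 1.2 → 2.5 kcal/mol.
The minimum (1.6 kcal/mol) occurs with Ph at 60°.

60°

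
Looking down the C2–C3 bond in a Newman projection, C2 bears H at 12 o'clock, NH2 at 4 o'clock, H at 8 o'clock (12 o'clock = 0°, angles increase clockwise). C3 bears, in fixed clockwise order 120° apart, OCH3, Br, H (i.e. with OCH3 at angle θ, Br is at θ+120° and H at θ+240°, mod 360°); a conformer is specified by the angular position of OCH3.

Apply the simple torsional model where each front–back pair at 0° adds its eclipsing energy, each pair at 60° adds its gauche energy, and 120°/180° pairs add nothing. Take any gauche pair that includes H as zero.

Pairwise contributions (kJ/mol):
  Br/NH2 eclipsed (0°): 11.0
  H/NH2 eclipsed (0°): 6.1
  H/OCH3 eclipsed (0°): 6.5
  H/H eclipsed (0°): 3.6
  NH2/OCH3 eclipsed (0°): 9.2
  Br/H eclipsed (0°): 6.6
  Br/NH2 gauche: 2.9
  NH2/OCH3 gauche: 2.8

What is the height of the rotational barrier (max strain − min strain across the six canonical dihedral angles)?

18.3 kJ/mol

OCH3 at 0° (eclipsed): H–OCH3 eclipsed, NH2–Br eclipsed, H–H eclipsed; 6.5 + 11.0 + 3.6 = 21.1 kJ/mol.
OCH3 at 60° (staggered): NH2–OCH3 gauche, NH2–Br gauche; 2.8 + 2.9 = 5.7 kJ/mol.
OCH3 at 120° (eclipsed): H–H eclipsed, NH2–OCH3 eclipsed, H–Br eclipsed; 3.6 + 9.2 + 6.6 = 19.4 kJ/mol.
OCH3 at 180° (staggered): NH2–OCH3 gauche; 2.8 = 2.8 kJ/mol.
OCH3 at 240° (eclipsed): H–Br eclipsed, NH2–H eclipsed, H–OCH3 eclipsed; 6.6 + 6.1 + 6.5 = 19.2 kJ/mol.
OCH3 at 300° (staggered): NH2–Br gauche; 2.9 = 2.9 kJ/mol.
Max at 0° (21.1 kJ/mol), min at 180° (2.8 kJ/mol); barrier = 18.3 kJ/mol.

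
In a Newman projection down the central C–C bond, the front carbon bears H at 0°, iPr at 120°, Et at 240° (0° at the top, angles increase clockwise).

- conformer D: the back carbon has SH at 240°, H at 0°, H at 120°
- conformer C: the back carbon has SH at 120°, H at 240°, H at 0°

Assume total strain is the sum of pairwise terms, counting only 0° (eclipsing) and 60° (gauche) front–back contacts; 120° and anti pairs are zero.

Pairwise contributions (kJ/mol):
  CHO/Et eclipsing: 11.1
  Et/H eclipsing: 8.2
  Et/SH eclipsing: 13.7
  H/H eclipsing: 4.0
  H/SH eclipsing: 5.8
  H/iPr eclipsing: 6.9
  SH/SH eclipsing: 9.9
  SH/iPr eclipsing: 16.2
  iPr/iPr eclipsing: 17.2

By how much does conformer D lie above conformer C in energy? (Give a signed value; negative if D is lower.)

-3.8 kJ/mol

D (eclipsed): H(0°)/H(0°) eclipsed 4.0; iPr(120°)/H(120°) eclipsed 6.9; Et(240°)/SH(240°) eclipsed 13.7 → 24.6 kJ/mol.
C (eclipsed): H(0°)/H(0°) eclipsed 4.0; iPr(120°)/SH(120°) eclipsed 16.2; Et(240°)/H(240°) eclipsed 8.2 → 28.4 kJ/mol.
E(D) − E(C) = 24.6 − 28.4 = -3.8 kJ/mol.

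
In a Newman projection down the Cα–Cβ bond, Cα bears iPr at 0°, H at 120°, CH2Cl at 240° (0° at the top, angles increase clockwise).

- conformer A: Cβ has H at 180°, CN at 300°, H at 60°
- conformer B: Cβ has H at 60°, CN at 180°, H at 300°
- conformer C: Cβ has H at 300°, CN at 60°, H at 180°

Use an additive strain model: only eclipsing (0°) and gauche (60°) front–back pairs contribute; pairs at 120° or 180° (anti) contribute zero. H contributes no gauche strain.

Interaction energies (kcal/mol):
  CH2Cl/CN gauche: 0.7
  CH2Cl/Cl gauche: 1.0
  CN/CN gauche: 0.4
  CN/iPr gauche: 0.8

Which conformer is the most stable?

A (staggered): iPr–CN gauche, CH2Cl–CN gauche; 0.8 + 0.7 = 1.5 kcal/mol.
B (staggered): CH2Cl–CN gauche; 0.7 = 0.7 kcal/mol.
C (staggered): iPr–CN gauche; 0.8 = 0.8 kcal/mol.
B has the lowest total (0.7 kcal/mol).

B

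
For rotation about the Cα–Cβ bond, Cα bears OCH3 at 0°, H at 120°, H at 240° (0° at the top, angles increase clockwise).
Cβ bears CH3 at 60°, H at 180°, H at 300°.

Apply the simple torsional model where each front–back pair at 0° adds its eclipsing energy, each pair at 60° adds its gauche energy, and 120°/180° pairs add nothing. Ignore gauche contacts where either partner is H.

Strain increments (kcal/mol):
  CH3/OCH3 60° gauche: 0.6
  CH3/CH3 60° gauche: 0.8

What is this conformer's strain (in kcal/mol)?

0.6 kcal/mol

This conformer is staggered. OCH3 at 0° is gauche with CH3 at 60° (0.6). Total 0.6 kcal/mol.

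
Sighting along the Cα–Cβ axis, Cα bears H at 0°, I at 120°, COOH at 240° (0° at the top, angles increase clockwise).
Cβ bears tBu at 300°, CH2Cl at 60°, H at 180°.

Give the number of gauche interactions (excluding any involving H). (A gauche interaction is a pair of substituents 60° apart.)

Non-H gauche pairs: I(120°)/CH2Cl(60°); COOH(240°)/tBu(300°) — 2 interactions.

2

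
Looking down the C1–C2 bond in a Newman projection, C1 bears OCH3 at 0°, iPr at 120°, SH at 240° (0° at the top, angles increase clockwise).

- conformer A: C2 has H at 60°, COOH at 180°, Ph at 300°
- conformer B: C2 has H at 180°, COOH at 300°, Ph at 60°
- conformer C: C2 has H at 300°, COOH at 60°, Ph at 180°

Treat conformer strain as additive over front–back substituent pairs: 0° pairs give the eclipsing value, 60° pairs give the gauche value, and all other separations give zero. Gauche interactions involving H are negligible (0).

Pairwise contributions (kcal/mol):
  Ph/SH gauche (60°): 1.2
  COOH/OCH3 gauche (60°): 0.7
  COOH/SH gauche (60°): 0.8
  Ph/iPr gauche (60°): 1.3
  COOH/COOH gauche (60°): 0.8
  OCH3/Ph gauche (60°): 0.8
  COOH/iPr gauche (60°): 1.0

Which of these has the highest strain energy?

A is staggered. OCH3 at 0° is gauche with Ph at 300° (0.8); iPr at 120° is gauche with COOH at 180° (1.0); SH at 240° is gauche with COOH at 180° (0.8); SH at 240° is gauche with Ph at 300° (1.2). Total 3.8 kcal/mol.
B is staggered. OCH3 at 0° is gauche with COOH at 300° (0.7); OCH3 at 0° is gauche with Ph at 60° (0.8); iPr at 120° is gauche with Ph at 60° (1.3); SH at 240° is gauche with COOH at 300° (0.8). Total 3.6 kcal/mol.
C is staggered. OCH3 at 0° is gauche with COOH at 60° (0.7); iPr at 120° is gauche with COOH at 60° (1.0); iPr at 120° is gauche with Ph at 180° (1.3); SH at 240° is gauche with Ph at 180° (1.2). Total 4.2 kcal/mol.
C has the highest total (4.2 kcal/mol).

C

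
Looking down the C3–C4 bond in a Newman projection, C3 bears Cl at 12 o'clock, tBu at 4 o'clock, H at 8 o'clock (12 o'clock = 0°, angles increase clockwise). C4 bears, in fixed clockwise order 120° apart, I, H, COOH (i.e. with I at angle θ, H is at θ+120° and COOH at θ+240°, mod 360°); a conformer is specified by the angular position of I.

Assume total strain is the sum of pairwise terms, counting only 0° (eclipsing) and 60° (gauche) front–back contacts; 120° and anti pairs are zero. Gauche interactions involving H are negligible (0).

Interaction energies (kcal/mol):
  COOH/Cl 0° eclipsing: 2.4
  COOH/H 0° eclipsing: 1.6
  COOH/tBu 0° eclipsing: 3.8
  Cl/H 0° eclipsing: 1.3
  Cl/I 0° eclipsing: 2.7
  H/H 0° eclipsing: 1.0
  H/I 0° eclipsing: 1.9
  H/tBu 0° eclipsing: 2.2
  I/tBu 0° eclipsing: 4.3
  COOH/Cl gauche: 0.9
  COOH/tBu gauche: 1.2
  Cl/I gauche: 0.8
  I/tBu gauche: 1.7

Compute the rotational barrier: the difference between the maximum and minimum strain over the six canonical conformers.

5.7 kcal/mol

I at 0° (eclipsed): Cl(0°)/I(0°) eclipsed 2.7; tBu(120°)/H(120°) eclipsed 2.2; H(240°)/COOH(240°) eclipsed 1.6 → 6.5 kcal/mol.
I at 60° (staggered): Cl(0°)/I(60°) gauche 0.8; Cl(0°)/COOH(300°) gauche 0.9; tBu(120°)/I(60°) gauche 1.7 → 3.4 kcal/mol.
I at 120° (eclipsed): Cl(0°)/COOH(0°) eclipsed 2.4; tBu(120°)/I(120°) eclipsed 4.3; H(240°)/H(240°) eclipsed 1.0 → 7.7 kcal/mol.
I at 180° (staggered): Cl(0°)/COOH(60°) gauche 0.9; tBu(120°)/I(180°) gauche 1.7; tBu(120°)/COOH(60°) gauche 1.2 → 3.8 kcal/mol.
I at 240° (eclipsed): Cl(0°)/H(0°) eclipsed 1.3; tBu(120°)/COOH(120°) eclipsed 3.8; H(240°)/I(240°) eclipsed 1.9 → 7.0 kcal/mol.
I at 300° (staggered): Cl(0°)/I(300°) gauche 0.8; tBu(120°)/COOH(180°) gauche 1.2 → 2.0 kcal/mol.
Max at 120° (7.7 kcal/mol), min at 300° (2.0 kcal/mol); barrier = 5.7 kcal/mol.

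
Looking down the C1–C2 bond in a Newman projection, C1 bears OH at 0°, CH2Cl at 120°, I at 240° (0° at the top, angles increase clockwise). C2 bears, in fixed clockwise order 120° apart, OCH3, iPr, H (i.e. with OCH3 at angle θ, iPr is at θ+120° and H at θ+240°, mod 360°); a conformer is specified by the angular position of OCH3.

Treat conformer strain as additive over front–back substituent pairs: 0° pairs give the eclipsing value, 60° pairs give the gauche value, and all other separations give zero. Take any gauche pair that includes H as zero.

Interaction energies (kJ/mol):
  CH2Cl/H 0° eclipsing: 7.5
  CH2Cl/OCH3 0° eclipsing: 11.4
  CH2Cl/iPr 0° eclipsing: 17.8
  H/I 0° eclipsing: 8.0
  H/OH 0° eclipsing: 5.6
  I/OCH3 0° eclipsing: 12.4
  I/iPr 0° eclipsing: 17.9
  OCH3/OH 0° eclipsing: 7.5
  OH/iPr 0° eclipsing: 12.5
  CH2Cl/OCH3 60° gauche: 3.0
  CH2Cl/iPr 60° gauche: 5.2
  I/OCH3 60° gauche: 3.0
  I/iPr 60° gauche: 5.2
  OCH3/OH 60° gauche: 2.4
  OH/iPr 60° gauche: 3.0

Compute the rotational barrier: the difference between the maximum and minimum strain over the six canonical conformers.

21.3 kJ/mol

OCH3 at 0° (eclipsed): OH(0°)/OCH3(0°) eclipsed 7.5; CH2Cl(120°)/iPr(120°) eclipsed 17.8; I(240°)/H(240°) eclipsed 8.0 → 33.3 kJ/mol.
OCH3 at 60° (staggered): OH(0°)/OCH3(60°) gauche 2.4; CH2Cl(120°)/OCH3(60°) gauche 3.0; CH2Cl(120°)/iPr(180°) gauche 5.2; I(240°)/iPr(180°) gauche 5.2 → 15.8 kJ/mol.
OCH3 at 120° (eclipsed): OH(0°)/H(0°) eclipsed 5.6; CH2Cl(120°)/OCH3(120°) eclipsed 11.4; I(240°)/iPr(240°) eclipsed 17.9 → 34.9 kJ/mol.
OCH3 at 180° (staggered): OH(0°)/iPr(300°) gauche 3.0; CH2Cl(120°)/OCH3(180°) gauche 3.0; I(240°)/OCH3(180°) gauche 3.0; I(240°)/iPr(300°) gauche 5.2 → 14.2 kJ/mol.
OCH3 at 240° (eclipsed): OH(0°)/iPr(0°) eclipsed 12.5; CH2Cl(120°)/H(120°) eclipsed 7.5; I(240°)/OCH3(240°) eclipsed 12.4 → 32.4 kJ/mol.
OCH3 at 300° (staggered): OH(0°)/OCH3(300°) gauche 2.4; OH(0°)/iPr(60°) gauche 3.0; CH2Cl(120°)/iPr(60°) gauche 5.2; I(240°)/OCH3(300°) gauche 3.0 → 13.6 kJ/mol.
Max at 120° (34.9 kJ/mol), min at 300° (13.6 kJ/mol); barrier = 21.3 kJ/mol.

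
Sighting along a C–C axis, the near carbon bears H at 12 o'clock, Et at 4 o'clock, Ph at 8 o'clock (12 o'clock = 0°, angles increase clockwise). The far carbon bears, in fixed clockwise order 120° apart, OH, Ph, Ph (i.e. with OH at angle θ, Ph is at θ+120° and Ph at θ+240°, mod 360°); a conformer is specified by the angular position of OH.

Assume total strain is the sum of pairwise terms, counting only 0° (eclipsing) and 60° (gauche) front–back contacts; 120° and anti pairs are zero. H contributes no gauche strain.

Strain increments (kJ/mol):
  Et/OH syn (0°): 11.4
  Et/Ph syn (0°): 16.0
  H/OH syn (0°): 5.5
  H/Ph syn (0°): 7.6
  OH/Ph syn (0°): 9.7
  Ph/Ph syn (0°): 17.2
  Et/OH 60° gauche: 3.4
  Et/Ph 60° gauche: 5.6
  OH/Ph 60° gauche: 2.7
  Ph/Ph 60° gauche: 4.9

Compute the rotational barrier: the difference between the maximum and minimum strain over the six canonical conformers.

OH at 0° is eclipsed. H at 0° is eclipsed with OH at 0° (5.5); Et at 120° is eclipsed with Ph at 120° (16.0); Ph at 240° is eclipsed with Ph at 240° (17.2). Total 38.7 kJ/mol.
OH at 60° is staggered. Et at 120° is gauche with OH at 60° (3.4); Et at 120° is gauche with Ph at 180° (5.6); Ph at 240° is gauche with Ph at 180° (4.9); Ph at 240° is gauche with Ph at 300° (4.9). Total 18.8 kJ/mol.
OH at 120° is eclipsed. H at 0° is eclipsed with Ph at 0° (7.6); Et at 120° is eclipsed with OH at 120° (11.4); Ph at 240° is eclipsed with Ph at 240° (17.2). Total 36.2 kJ/mol.
OH at 180° is staggered. Et at 120° is gauche with OH at 180° (3.4); Et at 120° is gauche with Ph at 60° (5.6); Ph at 240° is gauche with OH at 180° (2.7); Ph at 240° is gauche with Ph at 300° (4.9). Total 16.6 kJ/mol.
OH at 240° is eclipsed. H at 0° is eclipsed with Ph at 0° (7.6); Et at 120° is eclipsed with Ph at 120° (16.0); Ph at 240° is eclipsed with OH at 240° (9.7). Total 33.3 kJ/mol.
OH at 300° is staggered. Et at 120° is gauche with Ph at 60° (5.6); Et at 120° is gauche with Ph at 180° (5.6); Ph at 240° is gauche with OH at 300° (2.7); Ph at 240° is gauche with Ph at 180° (4.9). Total 18.8 kJ/mol.
Max at 0° (38.7 kJ/mol), min at 180° (16.6 kJ/mol); barrier = 22.1 kJ/mol.

22.1 kJ/mol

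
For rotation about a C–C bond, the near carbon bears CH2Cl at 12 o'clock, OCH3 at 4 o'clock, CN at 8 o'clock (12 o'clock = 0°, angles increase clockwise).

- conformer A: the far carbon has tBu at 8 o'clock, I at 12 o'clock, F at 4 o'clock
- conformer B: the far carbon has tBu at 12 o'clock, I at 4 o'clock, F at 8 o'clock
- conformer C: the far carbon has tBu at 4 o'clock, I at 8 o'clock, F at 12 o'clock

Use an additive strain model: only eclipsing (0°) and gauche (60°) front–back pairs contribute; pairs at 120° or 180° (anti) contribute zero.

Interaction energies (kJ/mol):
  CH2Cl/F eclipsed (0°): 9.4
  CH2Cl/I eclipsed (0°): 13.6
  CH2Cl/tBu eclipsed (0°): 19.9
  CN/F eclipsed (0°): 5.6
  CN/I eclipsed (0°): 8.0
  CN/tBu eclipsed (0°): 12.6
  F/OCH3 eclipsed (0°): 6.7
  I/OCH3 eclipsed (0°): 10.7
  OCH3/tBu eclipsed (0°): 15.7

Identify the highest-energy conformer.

B

A (eclipsed): CH2Cl(0°)/I(0°) eclipsed 13.6; OCH3(120°)/F(120°) eclipsed 6.7; CN(240°)/tBu(240°) eclipsed 12.6 → 32.9 kJ/mol.
B (eclipsed): CH2Cl(0°)/tBu(0°) eclipsed 19.9; OCH3(120°)/I(120°) eclipsed 10.7; CN(240°)/F(240°) eclipsed 5.6 → 36.2 kJ/mol.
C (eclipsed): CH2Cl(0°)/F(0°) eclipsed 9.4; OCH3(120°)/tBu(120°) eclipsed 15.7; CN(240°)/I(240°) eclipsed 8.0 → 33.1 kJ/mol.
B has the highest total (36.2 kJ/mol).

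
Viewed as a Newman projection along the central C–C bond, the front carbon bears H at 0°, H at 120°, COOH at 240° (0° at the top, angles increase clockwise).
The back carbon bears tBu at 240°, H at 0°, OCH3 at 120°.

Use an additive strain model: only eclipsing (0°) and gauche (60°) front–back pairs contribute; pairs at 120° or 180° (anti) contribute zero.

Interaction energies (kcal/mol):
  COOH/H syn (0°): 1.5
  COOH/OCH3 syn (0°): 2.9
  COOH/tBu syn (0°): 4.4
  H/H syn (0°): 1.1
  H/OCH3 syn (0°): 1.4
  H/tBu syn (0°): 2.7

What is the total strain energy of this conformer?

This conformer (eclipsed): H–H eclipsed, H–OCH3 eclipsed, COOH–tBu eclipsed; 1.1 + 1.4 + 4.4 = 6.9 kcal/mol.

6.9 kcal/mol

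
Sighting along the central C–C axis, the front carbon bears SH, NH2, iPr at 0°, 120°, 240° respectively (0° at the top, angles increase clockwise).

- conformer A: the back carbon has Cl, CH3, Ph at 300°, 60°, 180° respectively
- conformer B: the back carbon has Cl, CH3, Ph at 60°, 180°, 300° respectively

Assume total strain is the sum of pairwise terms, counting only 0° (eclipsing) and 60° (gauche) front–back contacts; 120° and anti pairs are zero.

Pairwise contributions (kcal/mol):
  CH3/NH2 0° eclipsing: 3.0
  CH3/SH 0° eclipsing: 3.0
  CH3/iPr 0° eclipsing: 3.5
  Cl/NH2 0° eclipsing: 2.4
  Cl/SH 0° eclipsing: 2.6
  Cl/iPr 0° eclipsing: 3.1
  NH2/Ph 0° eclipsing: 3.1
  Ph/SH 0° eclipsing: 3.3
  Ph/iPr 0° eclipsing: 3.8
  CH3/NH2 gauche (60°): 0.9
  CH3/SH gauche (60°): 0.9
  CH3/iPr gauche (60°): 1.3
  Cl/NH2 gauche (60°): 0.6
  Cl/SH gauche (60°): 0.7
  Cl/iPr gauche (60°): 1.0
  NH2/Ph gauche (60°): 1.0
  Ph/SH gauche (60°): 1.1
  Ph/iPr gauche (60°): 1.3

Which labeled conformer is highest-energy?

A (staggered): SH–Cl gauche, SH–CH3 gauche, NH2–CH3 gauche, NH2–Ph gauche, iPr–Cl gauche, iPr–Ph gauche; 0.7 + 0.9 + 0.9 + 1.0 + 1.0 + 1.3 = 5.8 kcal/mol.
B (staggered): SH–Cl gauche, SH–Ph gauche, NH2–Cl gauche, NH2–CH3 gauche, iPr–CH3 gauche, iPr–Ph gauche; 0.7 + 1.1 + 0.6 + 0.9 + 1.3 + 1.3 = 5.9 kcal/mol.
B has the highest total (5.9 kcal/mol).

B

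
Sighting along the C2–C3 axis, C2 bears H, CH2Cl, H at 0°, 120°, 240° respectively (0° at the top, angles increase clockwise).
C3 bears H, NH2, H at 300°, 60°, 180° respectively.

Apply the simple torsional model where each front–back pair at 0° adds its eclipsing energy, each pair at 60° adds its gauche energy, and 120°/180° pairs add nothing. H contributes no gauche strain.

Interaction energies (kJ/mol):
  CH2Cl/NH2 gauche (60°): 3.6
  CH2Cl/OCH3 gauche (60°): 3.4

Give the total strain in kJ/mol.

This conformer (staggered): CH2Cl–NH2 gauche; 3.6 = 3.6 kJ/mol.

3.6 kJ/mol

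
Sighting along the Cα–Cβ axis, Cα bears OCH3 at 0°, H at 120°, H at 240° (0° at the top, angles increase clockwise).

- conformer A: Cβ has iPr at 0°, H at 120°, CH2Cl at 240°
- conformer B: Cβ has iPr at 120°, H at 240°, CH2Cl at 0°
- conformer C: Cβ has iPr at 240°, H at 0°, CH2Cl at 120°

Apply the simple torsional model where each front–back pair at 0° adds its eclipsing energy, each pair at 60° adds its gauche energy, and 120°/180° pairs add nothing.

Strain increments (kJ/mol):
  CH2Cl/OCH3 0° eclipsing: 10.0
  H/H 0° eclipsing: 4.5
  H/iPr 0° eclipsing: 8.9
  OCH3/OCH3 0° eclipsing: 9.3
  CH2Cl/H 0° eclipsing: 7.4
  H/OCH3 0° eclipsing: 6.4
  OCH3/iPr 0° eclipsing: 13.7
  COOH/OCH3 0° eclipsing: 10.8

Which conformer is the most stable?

A (eclipsed): OCH3–iPr eclipsed, H–H eclipsed, H–CH2Cl eclipsed; 13.7 + 4.5 + 7.4 = 25.6 kJ/mol.
B (eclipsed): OCH3–CH2Cl eclipsed, H–iPr eclipsed, H–H eclipsed; 10.0 + 8.9 + 4.5 = 23.4 kJ/mol.
C (eclipsed): OCH3–H eclipsed, H–CH2Cl eclipsed, H–iPr eclipsed; 6.4 + 7.4 + 8.9 = 22.7 kJ/mol.
C has the lowest total (22.7 kJ/mol).

C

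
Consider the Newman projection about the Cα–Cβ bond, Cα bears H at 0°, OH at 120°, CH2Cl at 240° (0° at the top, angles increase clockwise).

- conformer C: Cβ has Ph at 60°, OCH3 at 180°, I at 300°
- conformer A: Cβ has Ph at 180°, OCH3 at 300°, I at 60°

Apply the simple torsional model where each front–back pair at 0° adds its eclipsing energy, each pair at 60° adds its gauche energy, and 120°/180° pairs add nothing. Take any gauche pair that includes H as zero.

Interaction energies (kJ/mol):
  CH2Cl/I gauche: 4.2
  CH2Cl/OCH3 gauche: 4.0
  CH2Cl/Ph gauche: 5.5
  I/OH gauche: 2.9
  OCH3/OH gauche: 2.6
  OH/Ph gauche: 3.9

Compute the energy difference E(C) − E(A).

C (staggered): OH(120°)/Ph(60°) gauche 3.9; OH(120°)/OCH3(180°) gauche 2.6; CH2Cl(240°)/OCH3(180°) gauche 4.0; CH2Cl(240°)/I(300°) gauche 4.2 → 14.7 kJ/mol.
A (staggered): OH(120°)/Ph(180°) gauche 3.9; OH(120°)/I(60°) gauche 2.9; CH2Cl(240°)/Ph(180°) gauche 5.5; CH2Cl(240°)/OCH3(300°) gauche 4.0 → 16.3 kJ/mol.
E(C) − E(A) = 14.7 − 16.3 = -1.6 kJ/mol.

-1.6 kJ/mol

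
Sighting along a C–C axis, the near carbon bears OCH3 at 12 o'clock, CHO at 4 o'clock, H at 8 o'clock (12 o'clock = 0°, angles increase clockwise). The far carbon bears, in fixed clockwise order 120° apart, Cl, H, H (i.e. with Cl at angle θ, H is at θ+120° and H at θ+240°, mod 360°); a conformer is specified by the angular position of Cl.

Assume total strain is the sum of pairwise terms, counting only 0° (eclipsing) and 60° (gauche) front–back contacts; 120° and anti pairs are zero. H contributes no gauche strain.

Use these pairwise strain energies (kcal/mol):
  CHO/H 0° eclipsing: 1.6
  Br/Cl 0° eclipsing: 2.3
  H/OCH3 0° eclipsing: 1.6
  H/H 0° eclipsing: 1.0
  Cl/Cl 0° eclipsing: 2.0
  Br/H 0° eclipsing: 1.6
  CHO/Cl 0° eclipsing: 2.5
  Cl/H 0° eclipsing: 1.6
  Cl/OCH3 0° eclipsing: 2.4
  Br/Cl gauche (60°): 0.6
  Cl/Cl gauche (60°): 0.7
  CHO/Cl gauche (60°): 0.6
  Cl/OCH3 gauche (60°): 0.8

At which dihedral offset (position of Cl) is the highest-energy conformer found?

120°

Cl at 0° (eclipsed): OCH3(0°)/Cl(0°) eclipsed 2.4; CHO(120°)/H(120°) eclipsed 1.6; H(240°)/H(240°) eclipsed 1.0 → 5.0 kcal/mol.
Cl at 60° (staggered): OCH3(0°)/Cl(60°) gauche 0.8; CHO(120°)/Cl(60°) gauche 0.6 → 1.4 kcal/mol.
Cl at 120° (eclipsed): OCH3(0°)/H(0°) eclipsed 1.6; CHO(120°)/Cl(120°) eclipsed 2.5; H(240°)/H(240°) eclipsed 1.0 → 5.1 kcal/mol.
Cl at 180° (staggered): CHO(120°)/Cl(180°) gauche 0.6 → 0.6 kcal/mol.
Cl at 240° (eclipsed): OCH3(0°)/H(0°) eclipsed 1.6; CHO(120°)/H(120°) eclipsed 1.6; H(240°)/Cl(240°) eclipsed 1.6 → 4.8 kcal/mol.
Cl at 300° (staggered): OCH3(0°)/Cl(300°) gauche 0.8 → 0.8 kcal/mol.
The maximum (5.1 kcal/mol) occurs with Cl at 120°.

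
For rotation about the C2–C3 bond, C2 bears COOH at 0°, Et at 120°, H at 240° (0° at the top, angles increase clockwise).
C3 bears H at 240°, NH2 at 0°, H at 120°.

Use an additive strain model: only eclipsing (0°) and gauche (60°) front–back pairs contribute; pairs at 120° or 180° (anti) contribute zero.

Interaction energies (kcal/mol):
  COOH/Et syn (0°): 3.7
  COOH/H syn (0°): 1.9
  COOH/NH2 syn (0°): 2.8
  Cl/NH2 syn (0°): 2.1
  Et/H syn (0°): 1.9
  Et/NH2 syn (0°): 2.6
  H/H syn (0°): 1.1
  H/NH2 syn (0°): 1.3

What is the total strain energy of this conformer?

5.8 kcal/mol

This conformer (eclipsed): COOH–NH2 eclipsed, Et–H eclipsed, H–H eclipsed; 2.8 + 1.9 + 1.1 = 5.8 kcal/mol.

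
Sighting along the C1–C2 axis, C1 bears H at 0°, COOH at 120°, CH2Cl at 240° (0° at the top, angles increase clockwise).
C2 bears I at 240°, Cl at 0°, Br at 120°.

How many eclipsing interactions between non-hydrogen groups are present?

Non-H eclipsing pairs: COOH(120°)/Br(120°); CH2Cl(240°)/I(240°) — 2 interactions.

2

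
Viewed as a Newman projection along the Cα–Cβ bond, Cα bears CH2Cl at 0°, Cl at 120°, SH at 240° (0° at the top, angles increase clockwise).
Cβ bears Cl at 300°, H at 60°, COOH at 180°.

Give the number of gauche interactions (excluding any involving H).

4

Non-H gauche pairs: CH2Cl(0°)/Cl(300°); Cl(120°)/COOH(180°); SH(240°)/Cl(300°); SH(240°)/COOH(180°) — 4 interactions.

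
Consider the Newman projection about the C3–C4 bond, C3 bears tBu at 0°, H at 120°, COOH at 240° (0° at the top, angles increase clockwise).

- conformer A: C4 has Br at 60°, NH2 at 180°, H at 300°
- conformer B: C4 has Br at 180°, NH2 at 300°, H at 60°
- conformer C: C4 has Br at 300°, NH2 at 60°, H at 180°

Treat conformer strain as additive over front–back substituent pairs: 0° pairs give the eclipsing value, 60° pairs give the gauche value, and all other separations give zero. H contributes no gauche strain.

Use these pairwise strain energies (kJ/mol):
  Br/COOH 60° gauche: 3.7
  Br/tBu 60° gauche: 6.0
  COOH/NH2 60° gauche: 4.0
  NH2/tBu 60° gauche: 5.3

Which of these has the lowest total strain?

A

A (staggered): tBu(0°)/Br(60°) gauche 6.0; COOH(240°)/NH2(180°) gauche 4.0 → 10.0 kJ/mol.
B (staggered): tBu(0°)/NH2(300°) gauche 5.3; COOH(240°)/Br(180°) gauche 3.7; COOH(240°)/NH2(300°) gauche 4.0 → 13.0 kJ/mol.
C (staggered): tBu(0°)/Br(300°) gauche 6.0; tBu(0°)/NH2(60°) gauche 5.3; COOH(240°)/Br(300°) gauche 3.7 → 15.0 kJ/mol.
A has the lowest total (10.0 kJ/mol).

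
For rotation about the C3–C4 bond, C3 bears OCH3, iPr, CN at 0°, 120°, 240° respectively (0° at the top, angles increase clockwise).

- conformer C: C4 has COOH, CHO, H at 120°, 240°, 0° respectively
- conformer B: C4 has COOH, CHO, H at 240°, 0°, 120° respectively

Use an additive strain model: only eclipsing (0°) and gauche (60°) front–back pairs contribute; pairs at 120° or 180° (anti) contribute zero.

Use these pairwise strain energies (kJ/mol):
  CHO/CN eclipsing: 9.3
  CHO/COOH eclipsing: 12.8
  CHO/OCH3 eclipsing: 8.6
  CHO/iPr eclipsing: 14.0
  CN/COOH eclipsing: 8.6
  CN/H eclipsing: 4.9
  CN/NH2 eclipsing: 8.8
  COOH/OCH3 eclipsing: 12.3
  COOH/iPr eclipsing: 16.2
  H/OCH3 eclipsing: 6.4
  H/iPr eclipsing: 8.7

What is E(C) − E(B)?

+6.0 kJ/mol

C (eclipsed): OCH3–H eclipsed, iPr–COOH eclipsed, CN–CHO eclipsed; 6.4 + 16.2 + 9.3 = 31.9 kJ/mol.
B (eclipsed): OCH3–CHO eclipsed, iPr–H eclipsed, CN–COOH eclipsed; 8.6 + 8.7 + 8.6 = 25.9 kJ/mol.
E(C) − E(B) = 31.9 − 25.9 = +6.0 kJ/mol.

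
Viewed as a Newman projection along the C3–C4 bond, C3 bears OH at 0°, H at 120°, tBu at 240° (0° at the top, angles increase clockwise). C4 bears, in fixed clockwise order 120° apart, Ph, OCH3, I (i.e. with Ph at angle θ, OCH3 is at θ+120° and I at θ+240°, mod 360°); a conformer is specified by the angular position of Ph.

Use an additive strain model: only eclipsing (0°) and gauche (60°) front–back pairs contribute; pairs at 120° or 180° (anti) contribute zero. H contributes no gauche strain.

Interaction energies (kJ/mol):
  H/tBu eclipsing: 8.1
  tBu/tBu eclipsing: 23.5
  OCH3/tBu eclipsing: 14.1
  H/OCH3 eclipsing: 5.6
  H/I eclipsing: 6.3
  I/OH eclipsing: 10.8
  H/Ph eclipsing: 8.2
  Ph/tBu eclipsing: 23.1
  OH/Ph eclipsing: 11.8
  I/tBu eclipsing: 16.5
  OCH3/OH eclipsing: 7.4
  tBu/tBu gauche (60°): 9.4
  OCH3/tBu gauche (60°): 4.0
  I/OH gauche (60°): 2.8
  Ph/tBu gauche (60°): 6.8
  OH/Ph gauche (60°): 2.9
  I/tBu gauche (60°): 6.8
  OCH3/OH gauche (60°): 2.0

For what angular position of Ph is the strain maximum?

Ph at 0° is eclipsed. OH at 0° is eclipsed with Ph at 0° (11.8); H at 120° is eclipsed with OCH3 at 120° (5.6); tBu at 240° is eclipsed with I at 240° (16.5). Total 33.9 kJ/mol.
Ph at 60° is staggered. OH at 0° is gauche with Ph at 60° (2.9); OH at 0° is gauche with I at 300° (2.8); tBu at 240° is gauche with OCH3 at 180° (4.0); tBu at 240° is gauche with I at 300° (6.8). Total 16.5 kJ/mol.
Ph at 120° is eclipsed. OH at 0° is eclipsed with I at 0° (10.8); H at 120° is eclipsed with Ph at 120° (8.2); tBu at 240° is eclipsed with OCH3 at 240° (14.1). Total 33.1 kJ/mol.
Ph at 180° is staggered. OH at 0° is gauche with OCH3 at 300° (2.0); OH at 0° is gauche with I at 60° (2.8); tBu at 240° is gauche with Ph at 180° (6.8); tBu at 240° is gauche with OCH3 at 300° (4.0). Total 15.6 kJ/mol.
Ph at 240° is eclipsed. OH at 0° is eclipsed with OCH3 at 0° (7.4); H at 120° is eclipsed with I at 120° (6.3); tBu at 240° is eclipsed with Ph at 240° (23.1). Total 36.8 kJ/mol.
Ph at 300° is staggered. OH at 0° is gauche with Ph at 300° (2.9); OH at 0° is gauche with OCH3 at 60° (2.0); tBu at 240° is gauche with Ph at 300° (6.8); tBu at 240° is gauche with I at 180° (6.8). Total 18.5 kJ/mol.
The maximum (36.8 kJ/mol) occurs with Ph at 240°.

240°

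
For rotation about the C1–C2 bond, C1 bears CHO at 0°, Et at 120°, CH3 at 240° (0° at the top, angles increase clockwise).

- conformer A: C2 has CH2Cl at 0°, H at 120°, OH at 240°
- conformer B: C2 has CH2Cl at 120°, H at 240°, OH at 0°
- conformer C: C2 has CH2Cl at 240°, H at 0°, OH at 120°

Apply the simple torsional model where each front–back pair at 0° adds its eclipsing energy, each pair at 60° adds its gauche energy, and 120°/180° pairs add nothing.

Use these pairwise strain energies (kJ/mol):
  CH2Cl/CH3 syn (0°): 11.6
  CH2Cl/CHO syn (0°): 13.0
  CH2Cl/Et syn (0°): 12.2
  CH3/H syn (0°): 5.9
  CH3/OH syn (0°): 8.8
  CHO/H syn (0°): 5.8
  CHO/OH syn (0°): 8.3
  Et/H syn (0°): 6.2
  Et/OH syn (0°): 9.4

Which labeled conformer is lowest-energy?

B

A (eclipsed): CHO(0°)/CH2Cl(0°) eclipsed 13.0; Et(120°)/H(120°) eclipsed 6.2; CH3(240°)/OH(240°) eclipsed 8.8 → 28.0 kJ/mol.
B (eclipsed): CHO(0°)/OH(0°) eclipsed 8.3; Et(120°)/CH2Cl(120°) eclipsed 12.2; CH3(240°)/H(240°) eclipsed 5.9 → 26.4 kJ/mol.
C (eclipsed): CHO(0°)/H(0°) eclipsed 5.8; Et(120°)/OH(120°) eclipsed 9.4; CH3(240°)/CH2Cl(240°) eclipsed 11.6 → 26.8 kJ/mol.
B has the lowest total (26.4 kJ/mol).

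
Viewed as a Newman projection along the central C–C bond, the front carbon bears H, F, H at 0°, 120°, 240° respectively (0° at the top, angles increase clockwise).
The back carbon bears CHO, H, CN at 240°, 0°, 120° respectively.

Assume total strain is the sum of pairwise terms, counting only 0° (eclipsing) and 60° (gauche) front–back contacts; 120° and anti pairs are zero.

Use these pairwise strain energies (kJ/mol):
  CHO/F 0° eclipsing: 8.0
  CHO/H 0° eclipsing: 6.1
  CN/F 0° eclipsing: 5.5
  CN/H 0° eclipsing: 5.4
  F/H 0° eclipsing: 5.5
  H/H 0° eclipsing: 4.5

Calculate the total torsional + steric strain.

16.1 kJ/mol

This conformer (eclipsed): H–H eclipsed, F–CN eclipsed, H–CHO eclipsed; 4.5 + 5.5 + 6.1 = 16.1 kJ/mol.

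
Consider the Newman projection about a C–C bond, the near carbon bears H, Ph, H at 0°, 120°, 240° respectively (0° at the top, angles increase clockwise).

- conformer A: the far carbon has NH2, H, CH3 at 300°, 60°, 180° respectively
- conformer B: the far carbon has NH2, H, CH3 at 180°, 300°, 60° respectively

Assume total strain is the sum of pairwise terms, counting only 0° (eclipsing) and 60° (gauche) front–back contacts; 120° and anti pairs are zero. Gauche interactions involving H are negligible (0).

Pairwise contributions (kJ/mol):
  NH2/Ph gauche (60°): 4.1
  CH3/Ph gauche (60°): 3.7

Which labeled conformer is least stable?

A (staggered): Ph–CH3 gauche; 3.7 = 3.7 kJ/mol.
B (staggered): Ph–NH2 gauche, Ph–CH3 gauche; 4.1 + 3.7 = 7.8 kJ/mol.
B has the highest total (7.8 kJ/mol).

B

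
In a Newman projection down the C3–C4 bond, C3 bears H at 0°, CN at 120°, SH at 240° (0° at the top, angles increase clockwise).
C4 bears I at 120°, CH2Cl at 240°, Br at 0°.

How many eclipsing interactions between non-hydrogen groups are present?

2

Non-H eclipsing pairs: CN(120°)/I(120°); SH(240°)/CH2Cl(240°) — 2 interactions.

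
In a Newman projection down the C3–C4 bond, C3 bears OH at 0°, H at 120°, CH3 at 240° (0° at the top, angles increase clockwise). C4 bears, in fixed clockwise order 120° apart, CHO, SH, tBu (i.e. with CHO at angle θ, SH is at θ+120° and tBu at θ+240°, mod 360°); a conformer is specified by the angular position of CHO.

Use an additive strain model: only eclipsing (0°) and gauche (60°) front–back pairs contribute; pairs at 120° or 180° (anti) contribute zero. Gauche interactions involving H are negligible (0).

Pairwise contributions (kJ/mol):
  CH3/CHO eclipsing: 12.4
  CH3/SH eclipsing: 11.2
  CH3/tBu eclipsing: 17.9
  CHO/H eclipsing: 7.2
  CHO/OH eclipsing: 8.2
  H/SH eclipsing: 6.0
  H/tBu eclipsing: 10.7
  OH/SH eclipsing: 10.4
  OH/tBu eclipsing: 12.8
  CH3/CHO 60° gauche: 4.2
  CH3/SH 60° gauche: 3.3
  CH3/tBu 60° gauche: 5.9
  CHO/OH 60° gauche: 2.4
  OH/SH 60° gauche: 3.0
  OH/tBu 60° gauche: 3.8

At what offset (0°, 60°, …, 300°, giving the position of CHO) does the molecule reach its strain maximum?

240°

CHO at 0° (eclipsed): OH–CHO eclipsed, H–SH eclipsed, CH3–tBu eclipsed; 8.2 + 6.0 + 17.9 = 32.1 kJ/mol.
CHO at 60° (staggered): OH–CHO gauche, OH–tBu gauche, CH3–SH gauche, CH3–tBu gauche; 2.4 + 3.8 + 3.3 + 5.9 = 15.4 kJ/mol.
CHO at 120° (eclipsed): OH–tBu eclipsed, H–CHO eclipsed, CH3–SH eclipsed; 12.8 + 7.2 + 11.2 = 31.2 kJ/mol.
CHO at 180° (staggered): OH–SH gauche, OH–tBu gauche, CH3–CHO gauche, CH3–SH gauche; 3.0 + 3.8 + 4.2 + 3.3 = 14.3 kJ/mol.
CHO at 240° (eclipsed): OH–SH eclipsed, H–tBu eclipsed, CH3–CHO eclipsed; 10.4 + 10.7 + 12.4 = 33.5 kJ/mol.
CHO at 300° (staggered): OH–CHO gauche, OH–SH gauche, CH3–CHO gauche, CH3–tBu gauche; 2.4 + 3.0 + 4.2 + 5.9 = 15.5 kJ/mol.
The maximum (33.5 kJ/mol) occurs with CHO at 240°.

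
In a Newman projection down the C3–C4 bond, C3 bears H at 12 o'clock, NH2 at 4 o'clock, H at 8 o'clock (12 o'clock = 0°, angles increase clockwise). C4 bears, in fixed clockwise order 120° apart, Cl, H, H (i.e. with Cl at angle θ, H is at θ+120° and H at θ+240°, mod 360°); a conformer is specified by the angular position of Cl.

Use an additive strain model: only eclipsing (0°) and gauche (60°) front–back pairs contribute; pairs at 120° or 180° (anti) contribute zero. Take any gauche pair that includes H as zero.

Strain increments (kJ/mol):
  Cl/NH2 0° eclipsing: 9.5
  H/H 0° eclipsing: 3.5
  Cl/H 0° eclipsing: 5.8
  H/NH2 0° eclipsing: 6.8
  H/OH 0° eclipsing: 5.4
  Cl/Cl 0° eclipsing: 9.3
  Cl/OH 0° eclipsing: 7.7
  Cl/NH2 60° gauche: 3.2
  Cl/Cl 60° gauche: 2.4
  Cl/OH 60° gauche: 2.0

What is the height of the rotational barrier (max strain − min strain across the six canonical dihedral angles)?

16.5 kJ/mol

Cl at 0° (eclipsed): H–Cl eclipsed, NH2–H eclipsed, H–H eclipsed; 5.8 + 6.8 + 3.5 = 16.1 kJ/mol.
Cl at 60° (staggered): NH2–Cl gauche; 3.2 = 3.2 kJ/mol.
Cl at 120° (eclipsed): H–H eclipsed, NH2–Cl eclipsed, H–H eclipsed; 3.5 + 9.5 + 3.5 = 16.5 kJ/mol.
Cl at 180° (staggered): NH2–Cl gauche; 3.2 = 3.2 kJ/mol.
Cl at 240° (eclipsed): H–H eclipsed, NH2–H eclipsed, H–Cl eclipsed; 3.5 + 6.8 + 5.8 = 16.1 kJ/mol.
Cl at 300° (staggered): no non-H gauche contacts → 0.0 kJ/mol.
Max at 120° (16.5 kJ/mol), min at 300° (0.0 kJ/mol); barrier = 16.5 kJ/mol.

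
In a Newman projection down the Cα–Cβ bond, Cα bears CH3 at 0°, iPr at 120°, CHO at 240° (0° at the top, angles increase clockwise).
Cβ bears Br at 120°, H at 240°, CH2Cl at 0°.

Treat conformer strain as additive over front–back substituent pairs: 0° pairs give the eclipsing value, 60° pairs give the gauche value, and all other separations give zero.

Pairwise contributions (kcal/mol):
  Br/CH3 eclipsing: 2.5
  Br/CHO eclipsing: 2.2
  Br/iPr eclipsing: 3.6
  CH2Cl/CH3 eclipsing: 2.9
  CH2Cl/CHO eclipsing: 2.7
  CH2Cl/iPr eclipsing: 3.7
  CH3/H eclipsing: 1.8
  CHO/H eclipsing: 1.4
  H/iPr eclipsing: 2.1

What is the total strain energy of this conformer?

This conformer is eclipsed. CH3 at 0° is eclipsed with CH2Cl at 0° (2.9); iPr at 120° is eclipsed with Br at 120° (3.6); CHO at 240° is eclipsed with H at 240° (1.4). Total 7.9 kcal/mol.

7.9 kcal/mol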